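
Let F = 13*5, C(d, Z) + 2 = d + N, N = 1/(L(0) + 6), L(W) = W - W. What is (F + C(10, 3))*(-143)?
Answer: -62777/6 ≈ -10463.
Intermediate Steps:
L(W) = 0
N = ⅙ (N = 1/(0 + 6) = 1/6 = ⅙ ≈ 0.16667)
C(d, Z) = -11/6 + d (C(d, Z) = -2 + (d + ⅙) = -2 + (⅙ + d) = -11/6 + d)
F = 65
(F + C(10, 3))*(-143) = (65 + (-11/6 + 10))*(-143) = (65 + 49/6)*(-143) = (439/6)*(-143) = -62777/6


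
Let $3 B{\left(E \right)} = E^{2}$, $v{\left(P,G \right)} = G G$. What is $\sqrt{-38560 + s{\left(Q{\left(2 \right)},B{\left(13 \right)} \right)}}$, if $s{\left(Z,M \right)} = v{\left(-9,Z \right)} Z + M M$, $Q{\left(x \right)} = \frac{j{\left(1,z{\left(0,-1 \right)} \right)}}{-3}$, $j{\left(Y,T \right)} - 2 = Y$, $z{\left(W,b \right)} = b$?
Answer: $\frac{2 i \sqrt{79622}}{3} \approx 188.12 i$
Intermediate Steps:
$v{\left(P,G \right)} = G^{2}$
$j{\left(Y,T \right)} = 2 + Y$
$B{\left(E \right)} = \frac{E^{2}}{3}$
$Q{\left(x \right)} = -1$ ($Q{\left(x \right)} = \frac{2 + 1}{-3} = 3 \left(- \frac{1}{3}\right) = -1$)
$s{\left(Z,M \right)} = M^{2} + Z^{3}$ ($s{\left(Z,M \right)} = Z^{2} Z + M M = Z^{3} + M^{2} = M^{2} + Z^{3}$)
$\sqrt{-38560 + s{\left(Q{\left(2 \right)},B{\left(13 \right)} \right)}} = \sqrt{-38560 + \left(\left(\frac{13^{2}}{3}\right)^{2} + \left(-1\right)^{3}\right)} = \sqrt{-38560 - \left(1 - \left(\frac{1}{3} \cdot 169\right)^{2}\right)} = \sqrt{-38560 - \left(1 - \left(\frac{169}{3}\right)^{2}\right)} = \sqrt{-38560 + \left(\frac{28561}{9} - 1\right)} = \sqrt{-38560 + \frac{28552}{9}} = \sqrt{- \frac{318488}{9}} = \frac{2 i \sqrt{79622}}{3}$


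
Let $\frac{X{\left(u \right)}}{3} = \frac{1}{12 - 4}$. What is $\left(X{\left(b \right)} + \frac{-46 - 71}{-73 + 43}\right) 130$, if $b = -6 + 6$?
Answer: $\frac{2223}{4} \approx 555.75$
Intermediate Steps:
$b = 0$
$X{\left(u \right)} = \frac{3}{8}$ ($X{\left(u \right)} = \frac{3}{12 - 4} = \frac{3}{8}$)
$\left(X{\left(b \right)} + \frac{-46 - 71}{-73 + 43}\right) 130 = \left(\frac{3}{8} + \frac{-46 - 71}{-73 + 43}\right) 130 = \left(\frac{3}{8} - \frac{117}{-30}\right) 130 = \left(\frac{3}{8} - - \frac{39}{10}\right) 130 = \left(\frac{3}{8} + \frac{39}{10}\right) 130 = \frac{171}{40} \cdot 130 = \frac{2223}{4}$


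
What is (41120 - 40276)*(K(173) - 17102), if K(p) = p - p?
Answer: -14434088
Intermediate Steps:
K(p) = 0
(41120 - 40276)*(K(173) - 17102) = (41120 - 40276)*(0 - 17102) = 844*(-17102) = -14434088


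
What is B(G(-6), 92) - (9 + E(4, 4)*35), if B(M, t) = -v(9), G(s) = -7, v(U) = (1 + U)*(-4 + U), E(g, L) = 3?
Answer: -164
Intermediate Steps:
B(M, t) = -50 (B(M, t) = -(-4 + 9**2 - 3*9) = -(-4 + 81 - 27) = -1*50 = -50)
B(G(-6), 92) - (9 + E(4, 4)*35) = -50 - (9 + 3*35) = -50 - (9 + 105) = -50 - 1*114 = -50 - 114 = -164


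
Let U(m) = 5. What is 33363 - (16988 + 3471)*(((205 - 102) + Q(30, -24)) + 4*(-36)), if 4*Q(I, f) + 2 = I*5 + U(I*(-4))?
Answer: 358501/4 ≈ 89625.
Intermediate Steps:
Q(I, f) = ¾ + 5*I/4 (Q(I, f) = -½ + (I*5 + 5)/4 = -½ + (5*I + 5)/4 = -½ + (5 + 5*I)/4 = -½ + (5/4 + 5*I/4) = ¾ + 5*I/4)
33363 - (16988 + 3471)*(((205 - 102) + Q(30, -24)) + 4*(-36)) = 33363 - (16988 + 3471)*(((205 - 102) + (¾ + (5/4)*30)) + 4*(-36)) = 33363 - 20459*((103 + (¾ + 75/2)) - 144) = 33363 - 20459*((103 + 153/4) - 144) = 33363 - 20459*(565/4 - 144) = 33363 - 20459*(-11)/4 = 33363 - 1*(-225049/4) = 33363 + 225049/4 = 358501/4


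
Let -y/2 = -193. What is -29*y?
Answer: -11194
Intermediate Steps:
y = 386 (y = -2*(-193) = 386)
-29*y = -29*386 = -11194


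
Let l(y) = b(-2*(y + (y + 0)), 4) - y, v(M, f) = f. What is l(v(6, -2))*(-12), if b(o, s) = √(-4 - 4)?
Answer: -24 - 24*I*√2 ≈ -24.0 - 33.941*I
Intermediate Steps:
b(o, s) = 2*I*√2 (b(o, s) = √(-8) = 2*I*√2)
l(y) = -y + 2*I*√2 (l(y) = 2*I*√2 - y = -y + 2*I*√2)
l(v(6, -2))*(-12) = (-1*(-2) + 2*I*√2)*(-12) = (2 + 2*I*√2)*(-12) = -24 - 24*I*√2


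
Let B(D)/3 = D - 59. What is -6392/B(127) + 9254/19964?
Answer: -132061/4278 ≈ -30.870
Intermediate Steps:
B(D) = -177 + 3*D (B(D) = 3*(D - 59) = 3*(-59 + D) = -177 + 3*D)
-6392/B(127) + 9254/19964 = -6392/(-177 + 3*127) + 9254/19964 = -6392/(-177 + 381) + 9254*(1/19964) = -6392/204 + 661/1426 = -6392*1/204 + 661/1426 = -94/3 + 661/1426 = -132061/4278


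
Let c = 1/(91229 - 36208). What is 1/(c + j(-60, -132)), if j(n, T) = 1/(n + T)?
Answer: -10564032/54829 ≈ -192.67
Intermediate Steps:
j(n, T) = 1/(T + n)
c = 1/55021 ≈ 1.8175e-5
1/(c + j(-60, -132)) = 1/(1/55021 + 1/(-132 - 60)) = 1/(1/55021 + 1/(-192)) = 1/(1/55021 - 1/192) = 1/(-54829/10564032) = -10564032/54829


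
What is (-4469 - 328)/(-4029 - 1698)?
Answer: 1599/1909 ≈ 0.83761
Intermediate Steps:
(-4469 - 328)/(-4029 - 1698) = -4797/(-5727) = -4797*(-1/5727) = 1599/1909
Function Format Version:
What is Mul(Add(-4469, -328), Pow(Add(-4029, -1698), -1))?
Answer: Rational(1599, 1909) ≈ 0.83761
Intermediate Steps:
Mul(Add(-4469, -328), Pow(Add(-4029, -1698), -1)) = Mul(-4797, Pow(-5727, -1)) = Mul(-4797, Rational(-1, 5727)) = Rational(1599, 1909)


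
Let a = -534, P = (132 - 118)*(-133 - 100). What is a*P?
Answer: 1741908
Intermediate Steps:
P = -3262 (P = 14*(-233) = -3262)
a*P = -534*(-3262) = 1741908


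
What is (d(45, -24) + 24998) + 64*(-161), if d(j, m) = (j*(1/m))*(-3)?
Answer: 117597/8 ≈ 14700.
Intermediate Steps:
d(j, m) = -3*j/m (d(j, m) = (j/m)*(-3) = -3*j/m)
(d(45, -24) + 24998) + 64*(-161) = (-3*45/(-24) + 24998) + 64*(-161) = (-3*45*(-1/24) + 24998) - 10304 = (45/8 + 24998) - 10304 = 200029/8 - 10304 = 117597/8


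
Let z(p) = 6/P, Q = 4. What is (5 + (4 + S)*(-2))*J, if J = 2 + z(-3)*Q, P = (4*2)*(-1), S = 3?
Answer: 9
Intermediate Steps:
P = -8 (P = 8*(-1) = -8)
z(p) = -¾ (z(p) = 6/(-8) = 6*(-⅛) = -¾)
J = -1 (J = 2 - ¾*4 = 2 - 3 = -1)
(5 + (4 + S)*(-2))*J = (5 + (4 + 3)*(-2))*(-1) = (5 + 7*(-2))*(-1) = (5 - 14)*(-1) = -9*(-1) = 9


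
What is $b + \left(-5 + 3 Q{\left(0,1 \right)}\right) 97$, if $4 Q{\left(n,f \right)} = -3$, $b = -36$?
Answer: $- \frac{2957}{4} \approx -739.25$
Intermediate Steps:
$Q{\left(n,f \right)} = - \frac{3}{4}$ ($Q{\left(n,f \right)} = \frac{1}{4} \left(-3\right) = - \frac{3}{4}$)
$b + \left(-5 + 3 Q{\left(0,1 \right)}\right) 97 = -36 + \left(-5 + 3 \left(- \frac{3}{4}\right)\right) 97 = -36 + \left(-5 - \frac{9}{4}\right) 97 = -36 - \frac{2813}{4} = - \frac{2957}{4}$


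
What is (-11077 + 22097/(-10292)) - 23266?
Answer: -353480253/10292 ≈ -34345.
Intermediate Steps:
(-11077 + 22097/(-10292)) - 23266 = (-11077 + 22097*(-1/10292)) - 23266 = (-11077 - 22097/10292) - 23266 = -114026581/10292 - 23266 = -353480253/10292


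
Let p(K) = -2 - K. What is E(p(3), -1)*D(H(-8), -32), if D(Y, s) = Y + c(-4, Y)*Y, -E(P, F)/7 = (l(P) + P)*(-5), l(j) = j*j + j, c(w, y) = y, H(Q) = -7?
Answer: 22050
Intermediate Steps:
l(j) = j + j**2 (l(j) = j**2 + j = j + j**2)
E(P, F) = 35*P + 35*P*(1 + P) (E(P, F) = -7*(P*(1 + P) + P)*(-5) = -7*(P + P*(1 + P))*(-5) = -7*(-5*P - 5*P*(1 + P)) = 35*P + 35*P*(1 + P))
D(Y, s) = Y + Y**2 (D(Y, s) = Y + Y*Y = Y + Y**2)
E(p(3), -1)*D(H(-8), -32) = (35*(-2 - 1*3)*(2 + (-2 - 1*3)))*(-7*(1 - 7)) = (35*(-2 - 3)*(2 + (-2 - 3)))*(-7*(-6)) = (35*(-5)*(2 - 5))*42 = (35*(-5)*(-3))*42 = 525*42 = 22050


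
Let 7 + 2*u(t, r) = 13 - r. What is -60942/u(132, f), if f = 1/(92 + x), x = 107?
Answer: -24254916/1193 ≈ -20331.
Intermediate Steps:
f = 1/199 (f = 1/(92 + 107) = 1/199 ≈ 0.0050251)
u(t, r) = 3 - r/2 (u(t, r) = -7/2 + (13 - r)/2 = -7/2 + (13/2 - r/2) = 3 - r/2)
-60942/u(132, f) = -60942/(3 - 1/2*1/199) = -60942/(3 - 1/398) = -60942/1193/398 = -60942*398/1193 = -24254916/1193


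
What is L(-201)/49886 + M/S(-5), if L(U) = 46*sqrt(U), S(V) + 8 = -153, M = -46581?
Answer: 46581/161 + 23*I*sqrt(201)/24943 ≈ 289.32 + 0.013073*I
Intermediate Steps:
S(V) = -161 (S(V) = -8 - 153 = -161)
L(-201)/49886 + M/S(-5) = (46*sqrt(-201))/49886 - 46581/(-161) = (46*(I*sqrt(201)))*(1/49886) - 46581*(-1/161) = (46*I*sqrt(201))*(1/49886) + 46581/161 = 23*I*sqrt(201)/24943 + 46581/161 = 46581/161 + 23*I*sqrt(201)/24943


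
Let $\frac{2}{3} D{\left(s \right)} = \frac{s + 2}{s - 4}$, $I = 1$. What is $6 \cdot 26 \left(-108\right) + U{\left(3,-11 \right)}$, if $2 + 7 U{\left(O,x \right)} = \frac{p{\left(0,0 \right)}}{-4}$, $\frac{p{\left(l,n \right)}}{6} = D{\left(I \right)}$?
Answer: $- \frac{471743}{28} \approx -16848.0$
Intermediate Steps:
$D{\left(s \right)} = \frac{3 \left(2 + s\right)}{2 \left(-4 + s\right)}$ ($D{\left(s \right)} = \frac{3 \frac{s + 2}{s - 4}}{2} = \frac{3 \frac{2 + s}{-4 + s}}{2} = \frac{3 \left(2 + s\right)}{2 \left(-4 + s\right)}$)
$p{\left(l,n \right)} = -9$ ($p{\left(l,n \right)} = 6 \frac{3 \left(2 + 1\right)}{2 \left(-4 + 1\right)} = 6 \cdot \frac{3}{2} \frac{1}{-3} \cdot 3 = 6 \cdot \frac{3}{2} \left(- \frac{1}{3}\right) 3 = 6 \left(- \frac{3}{2}\right) = -9$)
$U{\left(O,x \right)} = \frac{1}{28}$ ($U{\left(O,x \right)} = - \frac{2}{7} + \frac{\left(-9\right) \frac{1}{-4}}{7} = - \frac{2}{7} + \frac{\left(-9\right) \left(- \frac{1}{4}\right)}{7} = - \frac{2}{7} + \frac{1}{7} \cdot \frac{9}{4} = - \frac{2}{7} + \frac{9}{28} = \frac{1}{28}$)
$6 \cdot 26 \left(-108\right) + U{\left(3,-11 \right)} = 6 \cdot 26 \left(-108\right) + \frac{1}{28} = 156 \left(-108\right) + \frac{1}{28} = -16848 + \frac{1}{28} = - \frac{471743}{28}$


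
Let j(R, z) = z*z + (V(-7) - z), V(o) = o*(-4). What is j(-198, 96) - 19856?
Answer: -10708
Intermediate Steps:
V(o) = -4*o
j(R, z) = 28 + z² - z (j(R, z) = z*z + (-4*(-7) - z) = z² + (28 - z) = 28 + z² - z)
j(-198, 96) - 19856 = (28 + 96² - 1*96) - 19856 = (28 + 9216 - 96) - 19856 = 9148 - 19856 = -10708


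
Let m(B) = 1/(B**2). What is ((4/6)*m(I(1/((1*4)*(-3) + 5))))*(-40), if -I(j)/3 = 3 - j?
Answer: -980/3267 ≈ -0.29997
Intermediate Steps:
I(j) = -9 + 3*j (I(j) = -3*(3 - j) = -9 + 3*j)
m(B) = B**(-2)
((4/6)*m(I(1/((1*4)*(-3) + 5))))*(-40) = ((4/6)/(-9 + 3/((1*4)*(-3) + 5))**2)*(-40) = ((4*(1/6))/(-9 + 3/(4*(-3) + 5))**2)*(-40) = (2/(3*(-9 + 3/(-12 + 5))**2))*(-40) = (2/(3*(-9 + 3/(-7))**2))*(-40) = (2/(3*(-9 + 3*(-1/7))**2))*(-40) = (2/(3*(-9 - 3/7)**2))*(-40) = (2/(3*(-66/7)**2))*(-40) = ((2/3)*(49/4356))*(-40) = (49/6534)*(-40) = -980/3267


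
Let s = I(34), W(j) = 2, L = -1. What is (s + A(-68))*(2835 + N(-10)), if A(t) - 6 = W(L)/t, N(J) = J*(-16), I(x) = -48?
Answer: -4279855/34 ≈ -1.2588e+5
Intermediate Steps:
s = -48
N(J) = -16*J
A(t) = 6 + 2/t
(s + A(-68))*(2835 + N(-10)) = (-48 + (6 + 2/(-68)))*(2835 - 16*(-10)) = (-48 + (6 + 2*(-1/68)))*(2835 + 160) = (-48 + (6 - 1/34))*2995 = (-48 + 203/34)*2995 = -1429/34*2995 = -4279855/34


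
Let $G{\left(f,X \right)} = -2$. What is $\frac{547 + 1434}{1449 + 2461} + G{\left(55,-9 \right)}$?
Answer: $- \frac{5839}{3910} \approx -1.4934$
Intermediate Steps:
$\frac{547 + 1434}{1449 + 2461} + G{\left(55,-9 \right)} = \frac{547 + 1434}{1449 + 2461} - 2 = \frac{1981}{3910} - 2 = - \frac{5839}{3910}$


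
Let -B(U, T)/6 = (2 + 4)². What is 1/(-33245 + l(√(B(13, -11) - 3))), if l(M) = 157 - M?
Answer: I/(√219 - 33088*I) ≈ -3.0222e-5 + 1.3517e-8*I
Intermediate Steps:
B(U, T) = -216 (B(U, T) = -6*(2 + 4)² = -6*6² = -6*36 = -216)
1/(-33245 + l(√(B(13, -11) - 3))) = 1/(-33245 + (157 - √(-216 - 3))) = 1/(-33245 + (157 - √(-219))) = 1/(-33245 + (157 - I*√219)) = 1/(-33088 - I*√219)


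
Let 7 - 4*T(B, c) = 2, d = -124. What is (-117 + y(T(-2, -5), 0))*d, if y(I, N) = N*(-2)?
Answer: 14508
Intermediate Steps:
T(B, c) = 5/4 (T(B, c) = 7/4 - ¼*2 = 7/4 - ½ = 5/4)
y(I, N) = -2*N
(-117 + y(T(-2, -5), 0))*d = (-117 - 2*0)*(-124) = (-117 + 0)*(-124) = -117*(-124) = 14508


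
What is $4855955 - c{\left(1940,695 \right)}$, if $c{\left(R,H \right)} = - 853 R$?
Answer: $6510775$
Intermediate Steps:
$4855955 - c{\left(1940,695 \right)} = 4855955 - \left(-853\right) 1940 = 4855955 - -1654820 = 4855955 + 1654820 = 6510775$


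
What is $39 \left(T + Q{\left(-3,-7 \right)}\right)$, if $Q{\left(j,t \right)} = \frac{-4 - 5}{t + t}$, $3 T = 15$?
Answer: $\frac{3081}{14} \approx 220.07$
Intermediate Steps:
$T = 5$ ($T = \frac{1}{3} \cdot 15 = 5$)
$Q{\left(j,t \right)} = - \frac{9}{2 t}$
$39 \left(T + Q{\left(-3,-7 \right)}\right) = 39 \left(5 - \frac{9}{2 \left(-7\right)}\right) = 39 \left(5 - - \frac{9}{14}\right) = 39 \left(5 + \frac{9}{14}\right) = 39 \cdot \frac{79}{14} = \frac{3081}{14}$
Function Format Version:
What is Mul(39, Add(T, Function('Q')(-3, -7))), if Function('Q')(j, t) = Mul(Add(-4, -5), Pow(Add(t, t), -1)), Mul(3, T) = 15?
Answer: Rational(3081, 14) ≈ 220.07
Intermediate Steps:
T = 5 (T = Mul(Rational(1, 3), 15) = 5)
Function('Q')(j, t) = Mul(Rational(-9, 2), Pow(t, -1)) (Function('Q')(j, t) = Mul(-9, Pow(Mul(2, t), -1)) = Mul(-9, Mul(Rational(1, 2), Pow(t, -1))) = Mul(Rational(-9, 2), Pow(t, -1)))
Mul(39, Add(T, Function('Q')(-3, -7))) = Mul(39, Add(5, Mul(Rational(-9, 2), Pow(-7, -1)))) = Mul(39, Add(5, Mul(Rational(-9, 2), Rational(-1, 7)))) = Mul(39, Add(5, Rational(9, 14))) = Mul(39, Rational(79, 14)) = Rational(3081, 14)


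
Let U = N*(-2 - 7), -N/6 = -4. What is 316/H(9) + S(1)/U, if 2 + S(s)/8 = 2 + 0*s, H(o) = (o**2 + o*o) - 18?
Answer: 79/36 ≈ 2.1944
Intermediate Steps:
N = 24 (N = -6*(-4) = 24)
H(o) = -18 + 2*o**2 (H(o) = (o**2 + o**2) - 18 = 2*o**2 - 18 = -18 + 2*o**2)
S(s) = 0 (S(s) = -16 + 8*(2 + 0*s) = -16 + 8*(2 + 0) = -16 + 8*2 = -16 + 16 = 0)
U = -216 (U = 24*(-2 - 7) = 24*(-9) = -216)
316/H(9) + S(1)/U = 316/(-18 + 2*9**2) + 0/(-216) = 316/(-18 + 2*81) + 0*(-1/216) = 316/(-18 + 162) + 0 = 316/144 + 0 = 316*(1/144) + 0 = 79/36 + 0 = 79/36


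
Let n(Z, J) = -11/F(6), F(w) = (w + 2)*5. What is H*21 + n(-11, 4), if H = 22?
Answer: 18469/40 ≈ 461.73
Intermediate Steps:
F(w) = 10 + 5*w (F(w) = (2 + w)*5 = 10 + 5*w)
n(Z, J) = -11/40 (n(Z, J) = -11/(10 + 5*6) = -11/(10 + 30) = -11/40)
H*21 + n(-11, 4) = 22*21 - 11/40 = 462 - 11/40 = 18469/40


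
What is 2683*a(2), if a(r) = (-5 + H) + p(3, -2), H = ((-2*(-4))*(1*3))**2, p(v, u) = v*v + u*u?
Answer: 1566872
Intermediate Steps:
p(v, u) = u**2 + v**2 (p(v, u) = v**2 + u**2 = u**2 + v**2)
H = 576 (H = (8*3)**2 = 24**2 = 576)
a(r) = 584 (a(r) = (-5 + 576) + ((-2)**2 + 3**2) = 571 + (4 + 9) = 571 + 13 = 584)
2683*a(2) = 2683*584 = 1566872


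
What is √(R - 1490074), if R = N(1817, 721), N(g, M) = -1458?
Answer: 2*I*√372883 ≈ 1221.3*I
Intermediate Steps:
R = -1458
√(R - 1490074) = √(-1458 - 1490074) = √(-1491532) = 2*I*√372883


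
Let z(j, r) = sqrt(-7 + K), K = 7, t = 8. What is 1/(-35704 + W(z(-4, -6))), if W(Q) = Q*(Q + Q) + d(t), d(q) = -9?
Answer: -1/35713 ≈ -2.8001e-5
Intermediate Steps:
z(j, r) = 0 (z(j, r) = sqrt(-7 + 7) = sqrt(0) = 0)
W(Q) = -9 + 2*Q**2 (W(Q) = Q*(Q + Q) - 9 = Q*(2*Q) - 9 = 2*Q**2 - 9 = -9 + 2*Q**2)
1/(-35704 + W(z(-4, -6))) = 1/(-35704 + (-9 + 2*0**2)) = 1/(-35704 + (-9 + 2*0)) = 1/(-35704 + (-9 + 0)) = 1/(-35704 - 9) = 1/(-35713) = -1/35713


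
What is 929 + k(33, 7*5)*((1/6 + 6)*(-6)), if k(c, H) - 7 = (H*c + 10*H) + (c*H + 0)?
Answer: -97750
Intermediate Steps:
k(c, H) = 7 + 10*H + 2*H*c (k(c, H) = 7 + ((H*c + 10*H) + (c*H + 0)) = 7 + ((10*H + H*c) + (H*c + 0)) = 7 + ((10*H + H*c) + H*c) = 7 + (10*H + 2*H*c) = 7 + 10*H + 2*H*c)
929 + k(33, 7*5)*((1/6 + 6)*(-6)) = 929 + (7 + 10*(7*5) + 2*(7*5)*33)*((1/6 + 6)*(-6)) = 929 + (7 + 10*35 + 2*35*33)*((⅙ + 6)*(-6)) = 929 + (7 + 350 + 2310)*((37/6)*(-6)) = 929 + 2667*(-37) = 929 - 98679 = -97750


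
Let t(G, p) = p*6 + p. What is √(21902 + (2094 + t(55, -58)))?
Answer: √23590 ≈ 153.59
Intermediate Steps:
t(G, p) = 7*p (t(G, p) = 6*p + p = 7*p)
√(21902 + (2094 + t(55, -58))) = √(21902 + (2094 + 7*(-58))) = √(21902 + (2094 - 406)) = √(21902 + 1688) = √23590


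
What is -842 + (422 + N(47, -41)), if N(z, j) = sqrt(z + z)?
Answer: -420 + sqrt(94) ≈ -410.30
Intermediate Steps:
N(z, j) = sqrt(2)*sqrt(z) (N(z, j) = sqrt(2*z) = sqrt(2)*sqrt(z))
-842 + (422 + N(47, -41)) = -842 + (422 + sqrt(2)*sqrt(47)) = -842 + (422 + sqrt(94)) = -420 + sqrt(94)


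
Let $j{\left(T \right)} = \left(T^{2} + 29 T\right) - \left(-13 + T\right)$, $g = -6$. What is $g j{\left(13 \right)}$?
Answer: $-3276$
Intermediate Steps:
$j{\left(T \right)} = 13 + T^{2} + 28 T$
$g j{\left(13 \right)} = - 6 \left(13 + 13^{2} + 28 \cdot 13\right) = - 6 \left(13 + 169 + 364\right) = \left(-6\right) 546 = -3276$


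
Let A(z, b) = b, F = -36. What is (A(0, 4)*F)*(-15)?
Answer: 2160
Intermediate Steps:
(A(0, 4)*F)*(-15) = (4*(-36))*(-15) = -144*(-15) = 2160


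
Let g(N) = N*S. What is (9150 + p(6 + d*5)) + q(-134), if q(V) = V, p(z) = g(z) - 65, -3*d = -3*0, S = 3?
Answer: 8969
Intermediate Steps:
d = 0 (d = -(-1)*0 = -⅓*0 = 0)
g(N) = 3*N (g(N) = N*3 = 3*N)
p(z) = -65 + 3*z (p(z) = 3*z - 65 = -65 + 3*z)
(9150 + p(6 + d*5)) + q(-134) = (9150 + (-65 + 3*(6 + 0*5))) - 134 = (9150 + (-65 + 3*(6 + 0))) - 134 = (9150 + (-65 + 3*6)) - 134 = (9150 + (-65 + 18)) - 134 = (9150 - 47) - 134 = 9103 - 134 = 8969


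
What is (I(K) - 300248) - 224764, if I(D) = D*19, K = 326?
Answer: -518818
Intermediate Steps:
I(D) = 19*D
(I(K) - 300248) - 224764 = (19*326 - 300248) - 224764 = (6194 - 300248) - 224764 = -294054 - 224764 = -518818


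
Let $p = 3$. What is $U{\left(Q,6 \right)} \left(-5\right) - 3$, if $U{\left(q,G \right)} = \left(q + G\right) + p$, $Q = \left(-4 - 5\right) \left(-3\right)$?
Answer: $-183$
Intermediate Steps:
$Q = 27$ ($Q = \left(-9\right) \left(-3\right) = 27$)
$U{\left(q,G \right)} = 3 + G + q$ ($U{\left(q,G \right)} = \left(q + G\right) + 3 = \left(G + q\right) + 3 = 3 + G + q$)
$U{\left(Q,6 \right)} \left(-5\right) - 3 = \left(3 + 6 + 27\right) \left(-5\right) - 3 = 36 \left(-5\right) - 3 = -180 - 3 = -183$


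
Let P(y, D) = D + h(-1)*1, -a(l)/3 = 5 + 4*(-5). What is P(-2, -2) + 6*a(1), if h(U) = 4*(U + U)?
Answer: 260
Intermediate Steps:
h(U) = 8*U (h(U) = 4*(2*U) = 8*U)
a(l) = 45 (a(l) = -3*(5 + 4*(-5)) = -3*(5 - 20) = -3*(-15) = 45)
P(y, D) = -8 + D (P(y, D) = D + (8*(-1))*1 = D - 8*1 = D - 8 = -8 + D)
P(-2, -2) + 6*a(1) = (-8 - 2) + 6*45 = -10 + 270 = 260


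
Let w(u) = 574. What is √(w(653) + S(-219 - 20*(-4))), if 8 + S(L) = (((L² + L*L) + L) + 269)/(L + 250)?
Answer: √1253042/37 ≈ 30.254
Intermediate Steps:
S(L) = -8 + (269 + L + 2*L²)/(250 + L) (S(L) = -8 + (((L² + L*L) + L) + 269)/(L + 250) = -8 + (((L² + L²) + L) + 269)/(250 + L) = -8 + ((2*L² + L) + 269)/(250 + L) = -8 + ((L + 2*L²) + 269)/(250 + L) = -8 + (269 + L + 2*L²)/(250 + L))
√(w(653) + S(-219 - 20*(-4))) = √(574 + (-1731 - 7*(-219 - 20*(-4)) + 2*(-219 - 20*(-4))²)/(250 + (-219 - 20*(-4)))) = √(574 + (-1731 - 7*(-219 + 80) + 2*(-219 + 80)²)/(250 + (-219 + 80))) = √(574 + (-1731 - 7*(-139) + 2*(-139)²)/(250 - 139)) = √(574 + (-1731 + 973 + 2*19321)/111) = √(574 + (-1731 + 973 + 38642)/111) = √(574 + (1/111)*37884) = √(574 + 12628/37) = √(33866/37) = √1253042/37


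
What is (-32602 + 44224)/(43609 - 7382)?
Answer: 11622/36227 ≈ 0.32081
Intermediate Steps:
(-32602 + 44224)/(43609 - 7382) = 11622/36227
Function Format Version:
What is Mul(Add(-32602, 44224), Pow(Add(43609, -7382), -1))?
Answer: Rational(11622, 36227) ≈ 0.32081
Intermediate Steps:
Mul(Add(-32602, 44224), Pow(Add(43609, -7382), -1)) = Mul(11622, Pow(36227, -1)) = Mul(11622, Rational(1, 36227)) = Rational(11622, 36227)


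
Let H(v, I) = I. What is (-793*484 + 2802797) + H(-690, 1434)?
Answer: 2420419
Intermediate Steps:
(-793*484 + 2802797) + H(-690, 1434) = (-793*484 + 2802797) + 1434 = (-383812 + 2802797) + 1434 = 2418985 + 1434 = 2420419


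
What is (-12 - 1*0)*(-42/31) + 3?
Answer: 597/31 ≈ 19.258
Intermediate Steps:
(-12 - 1*0)*(-42/31) + 3 = (-12 + 0)*(-42*1/31) + 3 = -12*(-42/31) + 3 = 504/31 + 3 = 597/31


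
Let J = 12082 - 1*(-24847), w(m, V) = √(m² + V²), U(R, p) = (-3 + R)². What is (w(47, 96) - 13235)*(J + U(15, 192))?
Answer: -490661155 + 185365*√457 ≈ -4.8670e+8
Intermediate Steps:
w(m, V) = √(V² + m²)
J = 36929 (J = 12082 + 24847 = 36929)
(w(47, 96) - 13235)*(J + U(15, 192)) = (√(96² + 47²) - 13235)*(36929 + (-3 + 15)²) = (√(9216 + 2209) - 13235)*(36929 + 12²) = (√11425 - 13235)*(36929 + 144) = (5*√457 - 13235)*37073 = (-13235 + 5*√457)*37073 = -490661155 + 185365*√457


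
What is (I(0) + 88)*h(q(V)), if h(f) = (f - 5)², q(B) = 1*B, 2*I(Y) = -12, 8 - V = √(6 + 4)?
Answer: 1558 - 492*√10 ≈ 2.1594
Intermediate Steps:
V = 8 - √10 (V = 8 - √(6 + 4) = 8 - √10 ≈ 4.8377)
I(Y) = -6 (I(Y) = (½)*(-12) = -6)
q(B) = B
h(f) = (-5 + f)²
(I(0) + 88)*h(q(V)) = (-6 + 88)*(-5 + (8 - √10))² = 82*(3 - √10)²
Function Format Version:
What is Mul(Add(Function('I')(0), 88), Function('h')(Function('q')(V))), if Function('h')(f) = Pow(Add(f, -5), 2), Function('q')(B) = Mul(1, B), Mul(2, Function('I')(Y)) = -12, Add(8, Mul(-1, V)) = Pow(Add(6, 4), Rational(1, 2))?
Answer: Add(1558, Mul(-492, Pow(10, Rational(1, 2)))) ≈ 2.1594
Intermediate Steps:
V = Add(8, Mul(-1, Pow(10, Rational(1, 2)))) (V = Add(8, Mul(-1, Pow(Add(6, 4), Rational(1, 2)))) = Add(8, Mul(-1, Pow(10, Rational(1, 2)))) ≈ 4.8377)
Function('I')(Y) = -6 (Function('I')(Y) = Mul(Rational(1, 2), -12) = -6)
Function('q')(B) = B
Function('h')(f) = Pow(Add(-5, f), 2)
Mul(Add(Function('I')(0), 88), Function('h')(Function('q')(V))) = Mul(Add(-6, 88), Pow(Add(-5, Add(8, Mul(-1, Pow(10, Rational(1, 2))))), 2)) = Mul(82, Pow(Add(3, Mul(-1, Pow(10, Rational(1, 2)))), 2))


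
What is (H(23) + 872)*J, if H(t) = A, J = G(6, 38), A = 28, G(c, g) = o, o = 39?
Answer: 35100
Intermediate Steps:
G(c, g) = 39
J = 39
H(t) = 28
(H(23) + 872)*J = (28 + 872)*39 = 900*39 = 35100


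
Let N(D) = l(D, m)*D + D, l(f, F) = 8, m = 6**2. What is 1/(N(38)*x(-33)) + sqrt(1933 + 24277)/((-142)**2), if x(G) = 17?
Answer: 1/5814 + sqrt(26210)/20164 ≈ 0.0082009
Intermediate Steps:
m = 36
N(D) = 9*D (N(D) = 8*D + D = 9*D)
1/(N(38)*x(-33)) + sqrt(1933 + 24277)/((-142)**2) = 1/((9*38)*17) + sqrt(1933 + 24277)/((-142)**2) = (1/17)/342 + sqrt(26210)/20164 = (1/342)*(1/17) + sqrt(26210)*(1/20164) = 1/5814 + sqrt(26210)/20164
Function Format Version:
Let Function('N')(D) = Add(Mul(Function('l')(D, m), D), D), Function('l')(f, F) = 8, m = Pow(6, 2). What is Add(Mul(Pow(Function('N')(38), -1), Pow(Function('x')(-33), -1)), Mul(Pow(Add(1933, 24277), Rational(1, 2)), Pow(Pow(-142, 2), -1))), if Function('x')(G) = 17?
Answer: Add(Rational(1, 5814), Mul(Rational(1, 20164), Pow(26210, Rational(1, 2)))) ≈ 0.0082009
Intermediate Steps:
m = 36
Function('N')(D) = Mul(9, D) (Function('N')(D) = Add(Mul(8, D), D) = Mul(9, D))
Add(Mul(Pow(Function('N')(38), -1), Pow(Function('x')(-33), -1)), Mul(Pow(Add(1933, 24277), Rational(1, 2)), Pow(Pow(-142, 2), -1))) = Add(Mul(Pow(Mul(9, 38), -1), Pow(17, -1)), Mul(Pow(Add(1933, 24277), Rational(1, 2)), Pow(Pow(-142, 2), -1))) = Add(Mul(Pow(342, -1), Rational(1, 17)), Mul(Pow(26210, Rational(1, 2)), Pow(20164, -1))) = Add(Mul(Rational(1, 342), Rational(1, 17)), Mul(Pow(26210, Rational(1, 2)), Rational(1, 20164))) = Add(Rational(1, 5814), Mul(Rational(1, 20164), Pow(26210, Rational(1, 2))))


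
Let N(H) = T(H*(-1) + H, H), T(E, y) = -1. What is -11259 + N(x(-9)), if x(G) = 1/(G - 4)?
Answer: -11260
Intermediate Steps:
x(G) = 1/(-4 + G)
N(H) = -1
-11259 + N(x(-9)) = -11259 - 1 = -11260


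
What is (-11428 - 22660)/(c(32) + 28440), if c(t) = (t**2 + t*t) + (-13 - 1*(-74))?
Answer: -34088/30549 ≈ -1.1158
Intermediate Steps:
c(t) = 61 + 2*t**2 (c(t) = (t**2 + t**2) + (-13 + 74) = 2*t**2 + 61 = 61 + 2*t**2)
(-11428 - 22660)/(c(32) + 28440) = (-11428 - 22660)/((61 + 2*32**2) + 28440) = -34088/((61 + 2*1024) + 28440) = -34088/((61 + 2048) + 28440) = -34088/(2109 + 28440) = -34088/30549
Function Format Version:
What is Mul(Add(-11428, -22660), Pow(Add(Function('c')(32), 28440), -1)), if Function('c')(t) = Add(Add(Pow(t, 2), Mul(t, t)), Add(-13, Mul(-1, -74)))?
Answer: Rational(-34088, 30549) ≈ -1.1158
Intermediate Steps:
Function('c')(t) = Add(61, Mul(2, Pow(t, 2))) (Function('c')(t) = Add(Add(Pow(t, 2), Pow(t, 2)), Add(-13, 74)) = Add(Mul(2, Pow(t, 2)), 61) = Add(61, Mul(2, Pow(t, 2))))
Mul(Add(-11428, -22660), Pow(Add(Function('c')(32), 28440), -1)) = Mul(Add(-11428, -22660), Pow(Add(Add(61, Mul(2, Pow(32, 2))), 28440), -1)) = Mul(-34088, Pow(Add(Add(61, Mul(2, 1024)), 28440), -1)) = Mul(-34088, Pow(Add(Add(61, 2048), 28440), -1)) = Mul(-34088, Pow(Add(2109, 28440), -1)) = Mul(-34088, Pow(30549, -1)) = Mul(-34088, Rational(1, 30549)) = Rational(-34088, 30549)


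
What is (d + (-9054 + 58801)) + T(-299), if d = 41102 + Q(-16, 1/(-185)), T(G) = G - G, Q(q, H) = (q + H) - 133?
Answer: 16779499/185 ≈ 90700.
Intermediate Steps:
Q(q, H) = -133 + H + q (Q(q, H) = (H + q) - 133 = -133 + H + q)
T(G) = 0
d = 7576304/185 (d = 41102 + (-133 + 1/(-185) - 16) = 41102 + (-133 - 1/185 - 16) = 41102 - 27566/185 = 7576304/185 ≈ 40953.)
(d + (-9054 + 58801)) + T(-299) = (7576304/185 + (-9054 + 58801)) + 0 = (7576304/185 + 49747) + 0 = 16779499/185 + 0 = 16779499/185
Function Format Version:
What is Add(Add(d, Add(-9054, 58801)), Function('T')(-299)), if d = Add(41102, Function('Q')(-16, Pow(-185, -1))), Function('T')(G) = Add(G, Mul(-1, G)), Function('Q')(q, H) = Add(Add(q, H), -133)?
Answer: Rational(16779499, 185) ≈ 90700.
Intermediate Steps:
Function('Q')(q, H) = Add(-133, H, q) (Function('Q')(q, H) = Add(Add(H, q), -133) = Add(-133, H, q))
Function('T')(G) = 0
d = Rational(7576304, 185) (d = Add(41102, Add(-133, Pow(-185, -1), -16)) = Add(41102, Add(-133, Rational(-1, 185), -16)) = Add(41102, Rational(-27566, 185)) = Rational(7576304, 185) ≈ 40953.)
Add(Add(d, Add(-9054, 58801)), Function('T')(-299)) = Add(Add(Rational(7576304, 185), Add(-9054, 58801)), 0) = Add(Add(Rational(7576304, 185), 49747), 0) = Add(Rational(16779499, 185), 0) = Rational(16779499, 185)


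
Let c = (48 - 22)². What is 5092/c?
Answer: 1273/169 ≈ 7.5325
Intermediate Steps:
c = 676 (c = 26² = 676)
5092/c = 5092/676 = 5092*(1/676) = 1273/169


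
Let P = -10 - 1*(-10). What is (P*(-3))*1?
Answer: 0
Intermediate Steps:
P = 0 (P = -10 + 10 = 0)
(P*(-3))*1 = (0*(-3))*1 = 0*1 = 0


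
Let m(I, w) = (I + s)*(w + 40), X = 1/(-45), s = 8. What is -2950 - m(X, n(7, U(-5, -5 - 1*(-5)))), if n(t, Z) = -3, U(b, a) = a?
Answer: -146033/45 ≈ -3245.2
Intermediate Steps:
X = -1/45 ≈ -0.022222
m(I, w) = (8 + I)*(40 + w) (m(I, w) = (I + 8)*(w + 40) = (8 + I)*(40 + w))
-2950 - m(X, n(7, U(-5, -5 - 1*(-5)))) = -2950 - (320 + 8*(-3) + 40*(-1/45) - 1/45*(-3)) = -2950 - (320 - 24 - 8/9 + 1/15) = -2950 - 1*13283/45 = -2950 - 13283/45 = -146033/45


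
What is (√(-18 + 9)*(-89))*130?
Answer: -34710*I ≈ -34710.0*I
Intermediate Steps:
(√(-18 + 9)*(-89))*130 = (√(-9)*(-89))*130 = ((3*I)*(-89))*130 = -267*I*130 = -34710*I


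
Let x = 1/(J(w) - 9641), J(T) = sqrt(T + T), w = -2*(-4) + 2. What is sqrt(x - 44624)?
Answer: sqrt(-430219985 + 89248*sqrt(5))/sqrt(9641 - 2*sqrt(5)) ≈ 211.24*I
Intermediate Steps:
w = 10 (w = 8 + 2 = 10)
J(T) = sqrt(2)*sqrt(T) (J(T) = sqrt(2*T) = sqrt(2)*sqrt(T))
x = 1/(-9641 + 2*sqrt(5)) (x = 1/(sqrt(2)*sqrt(10) - 9641) = 1/(2*sqrt(5) - 9641) = 1/(-9641 + 2*sqrt(5)) ≈ -0.00010377)
sqrt(x - 44624) = sqrt((-9641/92948861 - 2*sqrt(5)/92948861) - 44624) = sqrt(-4147749982905/92948861 - 2*sqrt(5)/92948861)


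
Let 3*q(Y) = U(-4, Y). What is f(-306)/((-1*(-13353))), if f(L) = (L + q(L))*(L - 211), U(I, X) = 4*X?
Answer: 123046/4451 ≈ 27.645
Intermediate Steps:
q(Y) = 4*Y/3 (q(Y) = (4*Y)/3 = 4*Y/3)
f(L) = 7*L*(-211 + L)/3 (f(L) = (L + 4*L/3)*(L - 211) = (7*L/3)*(-211 + L) = 7*L*(-211 + L)/3)
f(-306)/((-1*(-13353))) = ((7/3)*(-306)*(-211 - 306))/((-1*(-13353))) = ((7/3)*(-306)*(-517))/13353 = 369138*(1/13353) = 123046/4451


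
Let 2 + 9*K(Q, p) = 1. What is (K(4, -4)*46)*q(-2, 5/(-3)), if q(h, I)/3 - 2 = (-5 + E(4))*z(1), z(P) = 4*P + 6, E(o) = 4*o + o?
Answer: -6992/3 ≈ -2330.7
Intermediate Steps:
K(Q, p) = -1/9 (K(Q, p) = -2/9 + (1/9)*1 = -2/9 + 1/9 = -1/9)
E(o) = 5*o
z(P) = 6 + 4*P
q(h, I) = 456 (q(h, I) = 6 + 3*((-5 + 5*4)*(6 + 4*1)) = 6 + 3*((-5 + 20)*(6 + 4)) = 6 + 3*(15*10) = 6 + 3*150 = 6 + 450 = 456)
(K(4, -4)*46)*q(-2, 5/(-3)) = -1/9*46*456 = -46/9*456 = -6992/3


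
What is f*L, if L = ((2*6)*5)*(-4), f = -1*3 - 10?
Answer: 3120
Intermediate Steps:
f = -13 (f = -3 - 10 = -13)
L = -240 (L = (12*5)*(-4) = 60*(-4) = -240)
f*L = -13*(-240) = 3120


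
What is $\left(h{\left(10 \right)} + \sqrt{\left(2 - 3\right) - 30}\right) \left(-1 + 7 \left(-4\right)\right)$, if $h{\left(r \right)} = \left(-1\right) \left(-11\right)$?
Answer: $-319 - 29 i \sqrt{31} \approx -319.0 - 161.47 i$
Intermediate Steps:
$h{\left(r \right)} = 11$
$\left(h{\left(10 \right)} + \sqrt{\left(2 - 3\right) - 30}\right) \left(-1 + 7 \left(-4\right)\right) = \left(11 + \sqrt{\left(2 - 3\right) - 30}\right) \left(-1 + 7 \left(-4\right)\right) = \left(11 + \sqrt{-1 - 30}\right) \left(-1 - 28\right) = \left(11 + \sqrt{-31}\right) \left(-29\right) = \left(11 + i \sqrt{31}\right) \left(-29\right) = -319 - 29 i \sqrt{31}$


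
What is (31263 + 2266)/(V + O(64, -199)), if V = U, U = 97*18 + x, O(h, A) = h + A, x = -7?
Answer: 33529/1604 ≈ 20.903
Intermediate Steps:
O(h, A) = A + h
U = 1739 (U = 97*18 - 7 = 1746 - 7 = 1739)
V = 1739
(31263 + 2266)/(V + O(64, -199)) = (31263 + 2266)/(1739 + (-199 + 64)) = 33529/(1739 - 135) = 33529/1604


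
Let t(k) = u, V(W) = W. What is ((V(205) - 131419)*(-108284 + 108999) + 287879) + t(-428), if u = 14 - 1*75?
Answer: -93530192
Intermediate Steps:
u = -61 (u = 14 - 75 = -61)
t(k) = -61
((V(205) - 131419)*(-108284 + 108999) + 287879) + t(-428) = ((205 - 131419)*(-108284 + 108999) + 287879) - 61 = (-131214*715 + 287879) - 61 = (-93818010 + 287879) - 61 = -93530131 - 61 = -93530192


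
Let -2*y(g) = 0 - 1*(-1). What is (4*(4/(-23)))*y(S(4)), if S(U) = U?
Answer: 8/23 ≈ 0.34783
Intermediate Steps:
y(g) = -½ (y(g) = -(0 - 1*(-1))/2 = -(0 + 1)/2 = -½*1 = -½)
(4*(4/(-23)))*y(S(4)) = (4*(4/(-23)))*(-½) = (4*(4*(-1/23)))*(-½) = (4*(-4/23))*(-½) = -16/23*(-½) = 8/23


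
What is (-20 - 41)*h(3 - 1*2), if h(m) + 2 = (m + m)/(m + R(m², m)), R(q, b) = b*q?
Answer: 61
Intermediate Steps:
h(m) = -2 + 2*m/(m + m³) (h(m) = -2 + (m + m)/(m + m*m²) = -2 + (2*m)/(m + m³) = -2 + 2*m/(m + m³))
(-20 - 41)*h(3 - 1*2) = (-20 - 41)*(-2*(3 - 1*2)²/(1 + (3 - 1*2)²)) = -(-122)*(3 - 2)²/(1 + (3 - 2)²) = -(-122)*1²/(1 + 1²) = -(-122)/(1 + 1) = -(-122)/2 = -61*(-1) = 61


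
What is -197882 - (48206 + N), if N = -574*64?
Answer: -209352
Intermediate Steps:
N = -36736
-197882 - (48206 + N) = -197882 - (48206 - 36736) = -197882 - 1*11470 = -197882 - 11470 = -209352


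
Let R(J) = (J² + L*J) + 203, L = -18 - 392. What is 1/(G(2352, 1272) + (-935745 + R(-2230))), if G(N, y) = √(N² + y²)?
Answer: 2475829/12259454899538 - 6*√12413/6129727449769 ≈ 2.0184e-7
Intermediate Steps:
L = -410
R(J) = 203 + J² - 410*J (R(J) = (J² - 410*J) + 203 = 203 + J² - 410*J)
1/(G(2352, 1272) + (-935745 + R(-2230))) = 1/(√(2352² + 1272²) + (-935745 + (203 + (-2230)² - 410*(-2230)))) = 1/(√(5531904 + 1617984) + (-935745 + (203 + 4972900 + 914300))) = 1/(√7149888 + (-935745 + 5887403)) = 1/(24*√12413 + 4951658) = 1/(4951658 + 24*√12413)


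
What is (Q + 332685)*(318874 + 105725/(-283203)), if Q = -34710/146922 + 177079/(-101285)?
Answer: 528455814901859045864509/4981492153485 ≈ 1.0608e+11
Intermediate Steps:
Q = -104724834/52769485 (Q = -34710*1/146922 + 177079*(-1/101285) = -5785/24487 - 177079/101285 = -104724834/52769485 ≈ -1.9846)
(Q + 332685)*(318874 + 105725/(-283203)) = (-104724834/52769485 + 332685)*(318874 + 105725/(-283203)) = 17555511392391*(318874 + 105725*(-1/283203))/52769485 = 17555511392391*(318874 - 105725/283203)/52769485 = (17555511392391/52769485)*(90305967697/283203) = 528455814901859045864509/4981492153485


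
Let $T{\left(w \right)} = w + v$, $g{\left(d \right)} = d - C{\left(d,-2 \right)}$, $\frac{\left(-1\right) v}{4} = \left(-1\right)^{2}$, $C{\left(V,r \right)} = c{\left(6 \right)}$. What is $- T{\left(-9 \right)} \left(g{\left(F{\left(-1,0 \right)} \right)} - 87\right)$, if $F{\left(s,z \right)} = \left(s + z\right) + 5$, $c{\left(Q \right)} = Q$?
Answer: $-1157$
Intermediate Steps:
$F{\left(s,z \right)} = 5 + s + z$
$C{\left(V,r \right)} = 6$
$v = -4$ ($v = - 4 \left(-1\right)^{2} = \left(-4\right) 1 = -4$)
$g{\left(d \right)} = -6 + d$ ($g{\left(d \right)} = d - 6 = -6 + d$)
$T{\left(w \right)} = -4 + w$ ($T{\left(w \right)} = w - 4 = -4 + w$)
$- T{\left(-9 \right)} \left(g{\left(F{\left(-1,0 \right)} \right)} - 87\right) = - \left(-4 - 9\right) \left(\left(-6 + \left(5 - 1 + 0\right)\right) - 87\right) = - \left(-13\right) \left(\left(-6 + 4\right) - 87\right) = - \left(-13\right) \left(-2 - 87\right) = - \left(-13\right) \left(-89\right) = \left(-1\right) 1157 = -1157$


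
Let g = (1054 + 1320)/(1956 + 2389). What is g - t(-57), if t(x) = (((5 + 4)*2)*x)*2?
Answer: 8918314/4345 ≈ 2052.5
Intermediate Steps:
g = 2374/4345 ≈ 0.54638
t(x) = 36*x (t(x) = ((9*2)*x)*2 = (18*x)*2 = 36*x)
g - t(-57) = 2374/4345 - 36*(-57) = 2374/4345 - 1*(-2052) = 2374/4345 + 2052 = 8918314/4345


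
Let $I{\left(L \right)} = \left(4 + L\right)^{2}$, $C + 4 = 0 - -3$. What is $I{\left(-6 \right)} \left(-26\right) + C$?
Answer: $-105$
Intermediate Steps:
$C = -1$ ($C = -4 + \left(0 - -3\right) = -4 + \left(0 + 3\right) = -4 + 3 = -1$)
$I{\left(-6 \right)} \left(-26\right) + C = \left(4 - 6\right)^{2} \left(-26\right) - 1 = \left(-2\right)^{2} \left(-26\right) - 1 = 4 \left(-26\right) - 1 = -104 - 1 = -105$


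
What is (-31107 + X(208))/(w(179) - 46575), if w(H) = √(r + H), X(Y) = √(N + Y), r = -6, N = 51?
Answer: 1448808525/2169230452 - 46575*√259/2169230452 - √44807/2169230452 + 31107*√173/2169230452 ≈ 0.66773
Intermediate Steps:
X(Y) = √(51 + Y)
w(H) = √(-6 + H)
(-31107 + X(208))/(w(179) - 46575) = (-31107 + √(51 + 208))/(√(-6 + 179) - 46575) = (-31107 + √259)/(√173 - 46575) = (-31107 + √259)/(-46575 + √173)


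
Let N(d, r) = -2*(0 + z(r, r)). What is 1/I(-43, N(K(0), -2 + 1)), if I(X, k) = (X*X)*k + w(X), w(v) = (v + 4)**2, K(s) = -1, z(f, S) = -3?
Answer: 1/12615 ≈ 7.9271e-5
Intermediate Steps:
w(v) = (4 + v)**2
N(d, r) = 6 (N(d, r) = -2*(0 - 3) = -2*(-3) = 6)
I(X, k) = (4 + X)**2 + k*X**2 (I(X, k) = (X*X)*k + (4 + X)**2 = X**2*k + (4 + X)**2 = k*X**2 + (4 + X)**2 = (4 + X)**2 + k*X**2)
1/I(-43, N(K(0), -2 + 1)) = 1/((4 - 43)**2 + 6*(-43)**2) = 1/((-39)**2 + 6*1849) = 1/(1521 + 11094) = 1/12615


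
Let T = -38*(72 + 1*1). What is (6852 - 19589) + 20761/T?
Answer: -35353199/2774 ≈ -12744.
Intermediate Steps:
T = -2774 (T = -38*(72 + 1) = -38*73 = -2774)
(6852 - 19589) + 20761/T = (6852 - 19589) + 20761/(-2774) = -12737 + 20761*(-1/2774) = -12737 - 20761/2774 = -35353199/2774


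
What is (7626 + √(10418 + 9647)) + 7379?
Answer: 15005 + √20065 ≈ 15147.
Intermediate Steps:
(7626 + √(10418 + 9647)) + 7379 = (7626 + √20065) + 7379 = 15005 + √20065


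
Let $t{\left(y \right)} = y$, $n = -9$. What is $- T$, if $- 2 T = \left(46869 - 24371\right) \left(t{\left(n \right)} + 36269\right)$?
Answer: $407888740$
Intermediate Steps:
$T = -407888740$ ($T = - \frac{\left(46869 - 24371\right) \left(-9 + 36269\right)}{2} = - \frac{22498 \cdot 36260}{2} = \left(- \frac{1}{2}\right) 815777480 = -407888740$)
$- T = \left(-1\right) \left(-407888740\right) = 407888740$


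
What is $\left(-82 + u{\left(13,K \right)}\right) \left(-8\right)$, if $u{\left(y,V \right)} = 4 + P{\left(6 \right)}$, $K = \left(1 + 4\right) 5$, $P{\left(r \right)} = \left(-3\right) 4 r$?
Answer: $1200$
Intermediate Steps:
$P{\left(r \right)} = - 12 r$
$K = 25$ ($K = 5 \cdot 5 = 25$)
$u{\left(y,V \right)} = -68$ ($u{\left(y,V \right)} = 4 - 72 = -68$)
$\left(-82 + u{\left(13,K \right)}\right) \left(-8\right) = \left(-82 - 68\right) \left(-8\right) = \left(-150\right) \left(-8\right) = 1200$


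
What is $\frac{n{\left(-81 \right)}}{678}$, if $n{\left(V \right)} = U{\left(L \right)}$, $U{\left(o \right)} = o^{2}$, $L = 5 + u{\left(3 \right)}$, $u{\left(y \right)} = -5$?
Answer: $0$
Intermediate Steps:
$L = 0$ ($L = 5 - 5 = 0$)
$n{\left(V \right)} = 0$ ($n{\left(V \right)} = 0^{2} = 0$)
$\frac{n{\left(-81 \right)}}{678} = \frac{0}{678} = 0 \cdot \frac{1}{678} = 0$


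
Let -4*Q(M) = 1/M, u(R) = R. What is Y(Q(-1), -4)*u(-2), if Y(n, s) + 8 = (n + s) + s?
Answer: 63/2 ≈ 31.500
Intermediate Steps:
Q(M) = -1/(4*M)
Y(n, s) = -8 + n + 2*s (Y(n, s) = -8 + ((n + s) + s) = -8 + (n + 2*s) = -8 + n + 2*s)
Y(Q(-1), -4)*u(-2) = (-8 - 1/4/(-1) + 2*(-4))*(-2) = (-8 - 1/4*(-1) - 8)*(-2) = (-8 + 1/4 - 8)*(-2) = -63/4*(-2) = 63/2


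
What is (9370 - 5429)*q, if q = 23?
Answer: 90643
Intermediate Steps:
(9370 - 5429)*q = (9370 - 5429)*23 = 3941*23 = 90643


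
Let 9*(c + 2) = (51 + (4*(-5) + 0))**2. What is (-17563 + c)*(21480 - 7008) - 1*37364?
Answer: -252692756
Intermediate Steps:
c = 943/9 (c = -2 + (51 + (4*(-5) + 0))**2/9 = -2 + (51 + (-20 + 0))**2/9 = -2 + (51 - 20)**2/9 = -2 + (1/9)*31**2 = -2 + (1/9)*961 = -2 + 961/9 = 943/9 ≈ 104.78)
(-17563 + c)*(21480 - 7008) - 1*37364 = (-17563 + 943/9)*(21480 - 7008) - 1*37364 = -157124/9*14472 - 37364 = -252655392 - 37364 = -252692756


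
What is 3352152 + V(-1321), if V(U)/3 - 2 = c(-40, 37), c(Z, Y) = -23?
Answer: 3352089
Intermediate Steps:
V(U) = -63 (V(U) = 6 + 3*(-23) = 6 - 69 = -63)
3352152 + V(-1321) = 3352152 - 63 = 3352089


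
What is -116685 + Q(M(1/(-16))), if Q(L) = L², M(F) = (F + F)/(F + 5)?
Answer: -728231081/6241 ≈ -1.1669e+5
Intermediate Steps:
M(F) = 2*F/(5 + F) (M(F) = (2*F)/(5 + F) = 2*F/(5 + F))
-116685 + Q(M(1/(-16))) = -116685 + (2/(-16*(5 + 1/(-16))))² = -116685 + (2*(-1/16)/(5 - 1/16))² = -116685 + (2*(-1/16)/(79/16))² = -116685 + (2*(-1/16)*(16/79))² = -116685 + (-2/79)² = -116685 + 4/6241 = -728231081/6241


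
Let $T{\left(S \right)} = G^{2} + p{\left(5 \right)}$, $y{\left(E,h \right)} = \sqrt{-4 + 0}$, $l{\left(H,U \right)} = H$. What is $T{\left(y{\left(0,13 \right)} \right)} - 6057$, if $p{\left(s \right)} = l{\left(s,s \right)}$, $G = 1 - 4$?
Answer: $-6043$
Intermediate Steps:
$G = -3$ ($G = 1 - 4 = -3$)
$p{\left(s \right)} = s$
$y{\left(E,h \right)} = 2 i$ ($y{\left(E,h \right)} = \sqrt{-4} = 2 i$)
$T{\left(S \right)} = 14$ ($T{\left(S \right)} = \left(-3\right)^{2} + 5 = 9 + 5 = 14$)
$T{\left(y{\left(0,13 \right)} \right)} - 6057 = 14 - 6057 = -6043$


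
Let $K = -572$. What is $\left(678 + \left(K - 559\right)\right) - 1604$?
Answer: $-2057$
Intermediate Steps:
$\left(678 + \left(K - 559\right)\right) - 1604 = \left(678 - 1131\right) - 1604 = -453 - 1604 = -2057$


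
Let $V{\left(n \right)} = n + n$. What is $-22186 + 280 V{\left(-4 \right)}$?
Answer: $-24426$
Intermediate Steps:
$V{\left(n \right)} = 2 n$
$-22186 + 280 V{\left(-4 \right)} = -22186 + 280 \cdot 2 \left(-4\right) = -22186 + 280 \left(-8\right) = -22186 - 2240 = -24426$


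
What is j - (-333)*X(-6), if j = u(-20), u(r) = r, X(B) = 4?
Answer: 1312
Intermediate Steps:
j = -20
j - (-333)*X(-6) = -20 - (-333)*4 = -20 - 333*(-4) = -20 + 1332 = 1312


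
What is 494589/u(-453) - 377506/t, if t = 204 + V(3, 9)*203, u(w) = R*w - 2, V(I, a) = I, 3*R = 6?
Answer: -744876305/738204 ≈ -1009.0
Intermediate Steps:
R = 2 (R = (1/3)*6 = 2)
u(w) = -2 + 2*w (u(w) = 2*w - 2 = -2 + 2*w)
t = 813 (t = 204 + 3*203 = 204 + 609 = 813)
494589/u(-453) - 377506/t = 494589/(-2 + 2*(-453)) - 377506/813 = 494589/(-2 - 906) - 377506*1/813 = 494589/(-908) - 377506/813 = 494589*(-1/908) - 377506/813 = -494589/908 - 377506/813 = -744876305/738204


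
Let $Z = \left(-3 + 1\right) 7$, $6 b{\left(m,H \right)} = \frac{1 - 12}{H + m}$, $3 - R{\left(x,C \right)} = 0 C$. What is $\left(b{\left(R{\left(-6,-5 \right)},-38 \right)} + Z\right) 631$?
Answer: $- \frac{1848199}{210} \approx -8801.0$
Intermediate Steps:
$R{\left(x,C \right)} = 3$ ($R{\left(x,C \right)} = 3 - 0 C = 3 - 0 = 3 + 0 = 3$)
$b{\left(m,H \right)} = - \frac{11}{6 \left(H + m\right)}$ ($b{\left(m,H \right)} = \frac{\left(1 - 12\right) \frac{1}{H + m}}{6} = \frac{\left(-11\right) \frac{1}{H + m}}{6} = - \frac{11}{6 \left(H + m\right)}$)
$Z = -14$ ($Z = \left(-2\right) 7 = -14$)
$\left(b{\left(R{\left(-6,-5 \right)},-38 \right)} + Z\right) 631 = \left(- \frac{11}{6 \left(-38\right) + 6 \cdot 3} - 14\right) 631 = \left(- \frac{11}{-228 + 18} - 14\right) 631 = \left(- \frac{11}{-210} - 14\right) 631 = \left(\left(-11\right) \left(- \frac{1}{210}\right) - 14\right) 631 = \left(\frac{11}{210} - 14\right) 631 = \left(- \frac{2929}{210}\right) 631 = - \frac{1848199}{210}$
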